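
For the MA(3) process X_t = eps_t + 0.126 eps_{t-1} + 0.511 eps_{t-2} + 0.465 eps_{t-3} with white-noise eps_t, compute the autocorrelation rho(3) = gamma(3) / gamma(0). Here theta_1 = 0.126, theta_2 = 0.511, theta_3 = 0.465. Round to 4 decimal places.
\rho(3) = 0.3114

For an MA(q) process with theta_0 = 1, the autocovariance is
  gamma(k) = sigma^2 * sum_{i=0..q-k} theta_i * theta_{i+k},
and rho(k) = gamma(k) / gamma(0). Sigma^2 cancels.
  numerator   = (1)*(0.465) = 0.465.
  denominator = (1)^2 + (0.126)^2 + (0.511)^2 + (0.465)^2 = 1.493222.
  rho(3) = 0.465 / 1.493222 = 0.3114.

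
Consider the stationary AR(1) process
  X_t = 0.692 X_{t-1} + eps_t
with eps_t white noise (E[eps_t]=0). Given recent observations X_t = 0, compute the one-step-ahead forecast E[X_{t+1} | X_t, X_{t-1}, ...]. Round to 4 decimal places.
E[X_{t+1} \mid \mathcal F_t] = 0.0000

For an AR(p) model X_t = c + sum_i phi_i X_{t-i} + eps_t, the
one-step-ahead conditional mean is
  E[X_{t+1} | X_t, ...] = c + sum_i phi_i X_{t+1-i}.
Substitute known values:
  E[X_{t+1} | ...] = (0.692) * (0)
                   = 0.0000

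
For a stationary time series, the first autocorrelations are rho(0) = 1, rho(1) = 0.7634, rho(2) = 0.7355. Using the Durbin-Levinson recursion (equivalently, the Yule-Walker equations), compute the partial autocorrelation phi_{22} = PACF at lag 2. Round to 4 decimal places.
\phi_{22} = 0.3660

The PACF at lag k is phi_{kk}, the last component of the solution
to the Yule-Walker system G_k phi = r_k where
  (G_k)_{ij} = rho(|i - j|), (r_k)_i = rho(i), i,j = 1..k.
Equivalently, Durbin-Levinson gives phi_{kk} iteratively:
  phi_{11} = rho(1)
  phi_{kk} = [rho(k) - sum_{j=1..k-1} phi_{k-1,j} rho(k-j)]
            / [1 - sum_{j=1..k-1} phi_{k-1,j} rho(j)],
  phi_{k,j} = phi_{k-1,j} - phi_{kk} phi_{k-1,k-j},  j = 1..k-1.
Step k = 1:
  phi_11 = rho(1) = 0.7634.
Step k = 2:
  phi_22 = [rho(2) - phi_11 rho(1)] / [1 - phi_11 rho(1)] = [0.7355 - (0.7634)(0.7634)] / [1 - (0.7634)(0.7634)]
         = 0.15272044 / 0.41722044 = 0.366.
Therefore phi_{22} = 0.3660.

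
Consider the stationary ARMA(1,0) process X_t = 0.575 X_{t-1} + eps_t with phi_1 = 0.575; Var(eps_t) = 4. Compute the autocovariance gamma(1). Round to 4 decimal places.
\gamma(1) = 3.4360

Multiply the model equation by X_{t-k} and take expectations. With theta_0 = psi_0 = 1 and psi_j the MA(infinity) weights, this gives
  gamma(k) - sum_i phi_i gamma(k-i) = c_k,
  c_k = sigma^2 * sum_{j=k..q} theta_j psi_{j-k}   (c_k = 0 for k > q),
using gamma(-m) = gamma(m).
Pure AR (q = 0): c_0 = sigma^2 = 4, c_k = 0 for k >= 1.
Equations for k = 0 and k = 1 (AR order 1):
  gamma(0) = phi_1 gamma(1) + c_0
  gamma(1) = phi_1 gamma(0) + c_1
Substituting the second into the first: gamma(0) (1 - phi_1^2) = c_0 + phi_1 c_1, so
  gamma(0) = c_0 / (1 - phi_1^2) = 4 / (1 - (0.575)^2) = 4 / 0.669375 = 5.975724.
  gamma(1) = phi_1 gamma(0) = (0.575)(5.975724) = 3.436041.
Therefore gamma(1) = 3.4360 (to 4 decimal places).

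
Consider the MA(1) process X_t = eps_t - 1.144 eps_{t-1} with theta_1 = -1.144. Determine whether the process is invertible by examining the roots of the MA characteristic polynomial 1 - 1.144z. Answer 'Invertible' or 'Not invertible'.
\text{Not invertible}

The MA(q) characteristic polynomial is P(z) = 1 - 1.144z.
Invertibility requires all roots to lie outside the unit circle, i.e. |z| > 1 for every root.
This is linear in z: 1 + (-1.144) z = 0  =>  z = -1/(-1.144) = 0.874126,  |z| = 0.874126.
Moduli of all roots: 0.8741.
All moduli strictly greater than 1? No.
Verdict: Not invertible.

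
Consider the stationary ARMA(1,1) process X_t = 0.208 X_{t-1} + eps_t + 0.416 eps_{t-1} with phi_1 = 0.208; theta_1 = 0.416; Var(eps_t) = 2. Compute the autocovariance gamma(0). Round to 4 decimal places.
\gamma(0) = 2.8140

Multiply the model equation by X_{t-k} and take expectations. With theta_0 = psi_0 = 1 and psi_j the MA(infinity) weights, this gives
  gamma(k) - sum_i phi_i gamma(k-i) = c_k,
  c_k = sigma^2 * sum_{j=k..q} theta_j psi_{j-k}   (c_k = 0 for k > q),
using gamma(-m) = gamma(m).
psi-weights needed (psi_j = theta_j + sum_i phi_i psi_{j-i}):
  psi_1 = theta_1 + phi_1 = 0.416 + (0.208) = 0.624
Right-hand sides:
  c_0 = sigma^2 (1 + theta_1 psi_1) = 2 * (1 + (0.416)(0.624)) = 2 * 1.259584 = 2.519168
  c_1 = sigma^2 theta_1 = 2 * (0.416) = 0.832
  c_2 = 0
Equations for k = 0 and k = 1 (AR order 1):
  gamma(0) = phi_1 gamma(1) + c_0
  gamma(1) = phi_1 gamma(0) + c_1
Substituting the second into the first: gamma(0) (1 - phi_1^2) = c_0 + phi_1 c_1, so
  gamma(0) = (c_0 + phi_1 c_1) / (1 - phi_1^2) = (2.519168 + (0.208)(0.832)) / (1 - (0.208)^2) = 2.692224 / 0.956736 = 2.813967.
Therefore gamma(0) = 2.8140 (to 4 decimal places).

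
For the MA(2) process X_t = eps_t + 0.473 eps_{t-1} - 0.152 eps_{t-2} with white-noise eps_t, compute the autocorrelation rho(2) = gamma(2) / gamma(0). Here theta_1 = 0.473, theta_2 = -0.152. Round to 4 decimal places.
\rho(2) = -0.1219

For an MA(q) process with theta_0 = 1, the autocovariance is
  gamma(k) = sigma^2 * sum_{i=0..q-k} theta_i * theta_{i+k},
and rho(k) = gamma(k) / gamma(0). Sigma^2 cancels.
  numerator   = (1)*(-0.152) = -0.152.
  denominator = (1)^2 + (0.473)^2 + (-0.152)^2 = 1.246833.
  rho(2) = -0.152 / 1.246833 = -0.1219.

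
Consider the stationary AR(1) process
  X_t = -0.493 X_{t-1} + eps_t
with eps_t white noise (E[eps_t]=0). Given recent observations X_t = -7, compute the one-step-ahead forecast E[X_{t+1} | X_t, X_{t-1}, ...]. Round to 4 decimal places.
E[X_{t+1} \mid \mathcal F_t] = 3.4510

For an AR(p) model X_t = c + sum_i phi_i X_{t-i} + eps_t, the
one-step-ahead conditional mean is
  E[X_{t+1} | X_t, ...] = c + sum_i phi_i X_{t+1-i}.
Substitute known values:
  E[X_{t+1} | ...] = (-0.493) * (-7)
                   = 3.4510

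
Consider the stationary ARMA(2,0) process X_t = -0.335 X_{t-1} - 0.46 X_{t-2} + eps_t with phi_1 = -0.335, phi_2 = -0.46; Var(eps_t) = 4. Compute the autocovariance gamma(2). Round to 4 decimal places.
\gamma(2) = -2.0519

Multiply the model equation by X_{t-k} and take expectations. With theta_0 = psi_0 = 1 and psi_j the MA(infinity) weights, this gives
  gamma(k) - sum_i phi_i gamma(k-i) = c_k,
  c_k = sigma^2 * sum_{j=k..q} theta_j psi_{j-k}   (c_k = 0 for k > q),
using gamma(-m) = gamma(m).
Pure AR (q = 0): c_0 = sigma^2 = 4, c_k = 0 for k >= 1.
Equations for k = 0, 1, 2 (AR order 2, c_2 = 0):
  (E0) gamma(0) = phi_1 gamma(1) + phi_2 gamma(2) + c_0
  (E1) gamma(1) = phi_1 gamma(0) + phi_2 gamma(1) + c_1
  (E2) gamma(2) = phi_1 gamma(1) + phi_2 gamma(0)
From (E1): gamma(1) = A gamma(0) + B with
  A = phi_1 / (1 - phi_2) = -0.335 / 1.46 = -0.229452,   B = c_1 / (1 - phi_2) = 0 / 1.46 = 0.
Insert (E2) into (E0): gamma(0) (1 - phi_2^2) = phi_1 (1 + phi_2) gamma(1) + c_0.
  phi_1 (1 + phi_2) = (-0.335)(0.54) = -0.1809,   1 - phi_2^2 = 0.7884.
Replace gamma(1) by A gamma(0) + B and collect gamma(0):
  gamma(0) [0.7884 - (-0.1809)(-0.229452)] = c_0 = 4
  gamma(0) * 0.746892 = 4
  gamma(0) = 4 / 0.746892 = 5.355526.
  gamma(1) = A gamma(0) = (-0.229452)(5.355526) = -1.228836.
  gamma(2) = phi_1 gamma(1) + phi_2 gamma(0) = (-0.335)(-1.228836) + (-0.46)(5.355526) = -2.051882.
Therefore gamma(2) = -2.0519 (to 4 decimal places).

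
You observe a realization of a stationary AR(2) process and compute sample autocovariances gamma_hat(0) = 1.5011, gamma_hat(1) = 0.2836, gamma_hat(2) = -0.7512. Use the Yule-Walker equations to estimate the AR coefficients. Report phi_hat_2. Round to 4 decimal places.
\hat\phi_{2} = -0.5560

The Yule-Walker equations for an AR(p) process read, in matrix form,
  Gamma_p phi = r_p,   with   (Gamma_p)_{ij} = gamma(|i - j|),
                       (r_p)_i = gamma(i),   i,j = 1..p.
Substitute the sample gammas (Toeplitz matrix and right-hand side of size 2):
  Gamma_p = [[1.5011, 0.2836], [0.2836, 1.5011]]
  r_p     = [0.2836, -0.7512]
Written out:
  1.5011 phi_1 + 0.2836 phi_2 = 0.2836
  0.2836 phi_1 + 1.5011 phi_2 = -0.7512
Solve by Cramer's rule:
  det = gamma(0)^2 - gamma(1)^2 = (1.5011)^2 - (0.2836)^2 = 2.25330121 - 0.08042896 = 2.17287225
  phi_hat_1 = [gamma(1) gamma(0) - gamma(1) gamma(2)] / det = [(0.2836)(1.5011) - (0.2836)(-0.7512)] / 2.17287225 = 0.63875228 / 2.17287225 = 0.294
  phi_hat_2 = [gamma(0) gamma(2) - gamma(1)^2] / det = [(1.5011)(-0.7512) - (0.2836)^2] / 2.17287225 = -1.20805528 / 2.17287225 = -0.556
So phi_hat = [0.2940, -0.5560].
Therefore phi_hat_2 = -0.5560.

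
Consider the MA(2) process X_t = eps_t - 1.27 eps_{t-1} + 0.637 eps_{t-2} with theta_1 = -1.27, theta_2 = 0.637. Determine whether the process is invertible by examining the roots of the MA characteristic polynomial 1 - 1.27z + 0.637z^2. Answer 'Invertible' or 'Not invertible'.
\text{Invertible}

The MA(q) characteristic polynomial is P(z) = 1 - 1.27z + 0.637z^2.
Invertibility requires all roots to lie outside the unit circle, i.e. |z| > 1 for every root.
Set 1 + (-1.27) z + (0.637) z^2 = 0, i.e. a z^2 + b z + c = 0 with a = 0.637, b = -1.27, c = 1.
Discriminant D = b^2 - 4ac = (-1.27)^2 - 4*(0.637)*1 = 1.6129 - (2.548) = -0.9351.
D < 0, so the roots are the complex-conjugate pair z = (-b +/- i sqrt(-D)) / (2a) = 0.9969 +/- 0.759i.
For a conjugate pair |z|^2 = z * conj(z) = (product of roots) = c/a = 1/(0.637) = 1.569859, so |z| = sqrt(1.569859) = 1.2529 for both roots.
Moduli of all roots: 1.2529, 1.2529.
All moduli strictly greater than 1? Yes.
Verdict: Invertible.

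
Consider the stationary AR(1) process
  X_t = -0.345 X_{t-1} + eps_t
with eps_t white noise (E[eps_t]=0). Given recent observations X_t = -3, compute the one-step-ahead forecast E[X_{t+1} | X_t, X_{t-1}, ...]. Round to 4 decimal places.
E[X_{t+1} \mid \mathcal F_t] = 1.0350

For an AR(p) model X_t = c + sum_i phi_i X_{t-i} + eps_t, the
one-step-ahead conditional mean is
  E[X_{t+1} | X_t, ...] = c + sum_i phi_i X_{t+1-i}.
Substitute known values:
  E[X_{t+1} | ...] = (-0.345) * (-3)
                   = 1.0350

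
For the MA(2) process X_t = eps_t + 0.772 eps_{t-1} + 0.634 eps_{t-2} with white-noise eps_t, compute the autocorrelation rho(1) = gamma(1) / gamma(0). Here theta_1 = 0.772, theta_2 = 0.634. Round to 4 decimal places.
\rho(1) = 0.6314

For an MA(q) process with theta_0 = 1, the autocovariance is
  gamma(k) = sigma^2 * sum_{i=0..q-k} theta_i * theta_{i+k},
and rho(k) = gamma(k) / gamma(0). Sigma^2 cancels.
  numerator   = (1)*(0.772) + (0.772)*(0.634) = 1.261448.
  denominator = (1)^2 + (0.772)^2 + (0.634)^2 = 1.99794.
  rho(1) = 1.261448 / 1.99794 = 0.6314.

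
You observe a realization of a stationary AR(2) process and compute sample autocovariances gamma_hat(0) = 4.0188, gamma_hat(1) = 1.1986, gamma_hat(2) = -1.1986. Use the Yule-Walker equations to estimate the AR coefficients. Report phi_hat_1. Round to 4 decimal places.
\hat\phi_{1} = 0.4250

The Yule-Walker equations for an AR(p) process read, in matrix form,
  Gamma_p phi = r_p,   with   (Gamma_p)_{ij} = gamma(|i - j|),
                       (r_p)_i = gamma(i),   i,j = 1..p.
Substitute the sample gammas (Toeplitz matrix and right-hand side of size 2):
  Gamma_p = [[4.0188, 1.1986], [1.1986, 4.0188]]
  r_p     = [1.1986, -1.1986]
Written out:
  4.0188 phi_1 + 1.1986 phi_2 = 1.1986
  1.1986 phi_1 + 4.0188 phi_2 = -1.1986
Solve by Cramer's rule:
  det = gamma(0)^2 - gamma(1)^2 = (4.0188)^2 - (1.1986)^2 = 16.15075344 - 1.43664196 = 14.71411148
  phi_hat_1 = [gamma(1) gamma(0) - gamma(1) gamma(2)] / det = [(1.1986)(4.0188) - (1.1986)(-1.1986)] / 14.71411148 = 6.25357564 / 14.71411148 = 0.425
  phi_hat_2 = [gamma(0) gamma(2) - gamma(1)^2] / det = [(4.0188)(-1.1986) - (1.1986)^2] / 14.71411148 = -6.25357564 / 14.71411148 = -0.425
So phi_hat = [0.4250, -0.4250].
Therefore phi_hat_1 = 0.4250.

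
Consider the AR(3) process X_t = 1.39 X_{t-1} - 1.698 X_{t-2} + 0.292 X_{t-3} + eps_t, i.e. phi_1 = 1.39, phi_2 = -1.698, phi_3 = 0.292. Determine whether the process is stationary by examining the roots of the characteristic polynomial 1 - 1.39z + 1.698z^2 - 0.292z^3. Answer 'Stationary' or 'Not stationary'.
\text{Not stationary}

The AR(p) characteristic polynomial is P(z) = 1 - 1.39z + 1.698z^2 - 0.292z^3.
Stationarity requires all roots to lie outside the unit circle, i.e. |z| > 1 for every root.
Degree 3: look for a simple real root z0 first, then factor out (1 - z/z0) and solve the remaining quadratic.
Testing z0 = 5: P(5) = 1 + (-1.39)(5) + (1.698)(5)^2 + (-0.292)(5)^3
  = 1 + (-6.95) + (42.45) + (-36.5) = 0.  So z_0 = 5 is a root, |z_0| = 5.
Divide out the factor (1 - 0.2 z) = (1 - z/z0) (since 1/z0 = 0.2):
  P(z) = (1 - 0.2 z)(1 + (-1.19) z + (1.46) z^2)
  [check: z-coef -1.19 - (0.2) = -1.39; z^2-coef 1.46 - (0.2)(-1.19) = 1.698; z^3-coef -(0.2)(1.46) = -0.292.]
Remaining roots from the quadratic factor 1 + (-1.19) z + (1.46) z^2:
  Set 1 + (-1.19) z + (1.46) z^2 = 0, i.e. a z^2 + b z + c = 0 with a = 1.46, b = -1.19, c = 1.
  Discriminant D = b^2 - 4ac = (-1.19)^2 - 4*(1.46)*1 = 1.4161 - (5.84) = -4.4239.
  D < 0, so the roots are the complex-conjugate pair z = (-b +/- i sqrt(-D)) / (2a) = 0.4075 +/- 0.7203i.
  For a conjugate pair |z|^2 = z * conj(z) = (product of roots) = c/a = 1/(1.46) = 0.684932, so |z| = sqrt(0.684932) = 0.8276 for both roots.
Moduli of all roots: 5.0000, 0.8276, 0.8276.
All moduli strictly greater than 1? No.
Verdict: Not stationary.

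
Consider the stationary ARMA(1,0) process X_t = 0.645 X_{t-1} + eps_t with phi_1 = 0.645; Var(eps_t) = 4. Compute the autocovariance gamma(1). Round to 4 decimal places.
\gamma(1) = 4.4180

Multiply the model equation by X_{t-k} and take expectations. With theta_0 = psi_0 = 1 and psi_j the MA(infinity) weights, this gives
  gamma(k) - sum_i phi_i gamma(k-i) = c_k,
  c_k = sigma^2 * sum_{j=k..q} theta_j psi_{j-k}   (c_k = 0 for k > q),
using gamma(-m) = gamma(m).
Pure AR (q = 0): c_0 = sigma^2 = 4, c_k = 0 for k >= 1.
Equations for k = 0 and k = 1 (AR order 1):
  gamma(0) = phi_1 gamma(1) + c_0
  gamma(1) = phi_1 gamma(0) + c_1
Substituting the second into the first: gamma(0) (1 - phi_1^2) = c_0 + phi_1 c_1, so
  gamma(0) = c_0 / (1 - phi_1^2) = 4 / (1 - (0.645)^2) = 4 / 0.583975 = 6.849608.
  gamma(1) = phi_1 gamma(0) = (0.645)(6.849608) = 4.417997.
Therefore gamma(1) = 4.4180 (to 4 decimal places).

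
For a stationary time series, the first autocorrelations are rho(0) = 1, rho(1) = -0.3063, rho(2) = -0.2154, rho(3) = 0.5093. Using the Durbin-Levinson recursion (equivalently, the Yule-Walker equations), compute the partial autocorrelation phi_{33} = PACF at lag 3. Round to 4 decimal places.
\phi_{33} = 0.3950

The PACF at lag k is phi_{kk}, the last component of the solution
to the Yule-Walker system G_k phi = r_k where
  (G_k)_{ij} = rho(|i - j|), (r_k)_i = rho(i), i,j = 1..k.
Equivalently, Durbin-Levinson gives phi_{kk} iteratively:
  phi_{11} = rho(1)
  phi_{kk} = [rho(k) - sum_{j=1..k-1} phi_{k-1,j} rho(k-j)]
            / [1 - sum_{j=1..k-1} phi_{k-1,j} rho(j)],
  phi_{k,j} = phi_{k-1,j} - phi_{kk} phi_{k-1,k-j},  j = 1..k-1.
Step k = 1:
  phi_11 = rho(1) = -0.3063.
Step k = 2:
  phi_22 = [rho(2) - phi_11 rho(1)] / [1 - phi_11 rho(1)] = [-0.2154 - (-0.3063)(-0.3063)] / [1 - (-0.3063)(-0.3063)]
         = -0.30921969 / 0.90618031 = -0.341234.
  Update: phi_21 = phi_11 - phi_22 phi_11 = -0.3063 - (-0.341234)(-0.3063) = -0.41082.
Step k = 3:
  phi_33 = [rho(3) - phi_21 rho(2) - phi_22 rho(1)] / [1 - phi_21 rho(1) - phi_22 rho(2)]
    numerator   = 0.5093 - (-0.41082)(-0.2154) - (-0.341234)(-0.3063) = 0.31628934
    denominator = 1 - (-0.41082)(-0.3063) - (-0.341234)(-0.2154) = 0.80066398
  phi_33 = 0.31628934 / 0.80066398 = 0.395.
Therefore phi_{33} = 0.3950.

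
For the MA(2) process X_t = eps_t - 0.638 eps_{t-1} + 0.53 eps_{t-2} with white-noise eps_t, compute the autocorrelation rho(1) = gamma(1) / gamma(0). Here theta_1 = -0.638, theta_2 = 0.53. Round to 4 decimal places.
\rho(1) = -0.5783

For an MA(q) process with theta_0 = 1, the autocovariance is
  gamma(k) = sigma^2 * sum_{i=0..q-k} theta_i * theta_{i+k},
and rho(k) = gamma(k) / gamma(0). Sigma^2 cancels.
  numerator   = (1)*(-0.638) + (-0.638)*(0.53) = -0.97614.
  denominator = (1)^2 + (-0.638)^2 + (0.53)^2 = 1.687944.
  rho(1) = -0.97614 / 1.687944 = -0.5783.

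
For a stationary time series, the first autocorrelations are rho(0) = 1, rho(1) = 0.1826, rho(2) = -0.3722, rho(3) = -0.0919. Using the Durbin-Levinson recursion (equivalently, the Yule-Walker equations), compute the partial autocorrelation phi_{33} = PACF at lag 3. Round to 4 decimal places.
\phi_{33} = 0.1019

The PACF at lag k is phi_{kk}, the last component of the solution
to the Yule-Walker system G_k phi = r_k where
  (G_k)_{ij} = rho(|i - j|), (r_k)_i = rho(i), i,j = 1..k.
Equivalently, Durbin-Levinson gives phi_{kk} iteratively:
  phi_{11} = rho(1)
  phi_{kk} = [rho(k) - sum_{j=1..k-1} phi_{k-1,j} rho(k-j)]
            / [1 - sum_{j=1..k-1} phi_{k-1,j} rho(j)],
  phi_{k,j} = phi_{k-1,j} - phi_{kk} phi_{k-1,k-j},  j = 1..k-1.
Step k = 1:
  phi_11 = rho(1) = 0.1826.
Step k = 2:
  phi_22 = [rho(2) - phi_11 rho(1)] / [1 - phi_11 rho(1)] = [-0.3722 - (0.1826)(0.1826)] / [1 - (0.1826)(0.1826)]
         = -0.40554276 / 0.96665724 = -0.419531.
  Update: phi_21 = phi_11 - phi_22 phi_11 = 0.1826 - (-0.419531)(0.1826) = 0.259206.
Step k = 3:
  phi_33 = [rho(3) - phi_21 rho(2) - phi_22 rho(1)] / [1 - phi_21 rho(1) - phi_22 rho(2)]
    numerator   = -0.0919 - (0.259206)(-0.3722) - (-0.419531)(0.1826) = 0.08118299
    denominator = 1 - (0.259206)(0.1826) - (-0.419531)(-0.3722) = 0.79651945
  phi_33 = 0.08118299 / 0.79651945 = 0.1019.
Therefore phi_{33} = 0.1019.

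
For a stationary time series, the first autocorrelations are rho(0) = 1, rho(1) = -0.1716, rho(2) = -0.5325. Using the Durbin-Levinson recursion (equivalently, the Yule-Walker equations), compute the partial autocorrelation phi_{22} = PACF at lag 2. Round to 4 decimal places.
\phi_{22} = -0.5790

The PACF at lag k is phi_{kk}, the last component of the solution
to the Yule-Walker system G_k phi = r_k where
  (G_k)_{ij} = rho(|i - j|), (r_k)_i = rho(i), i,j = 1..k.
Equivalently, Durbin-Levinson gives phi_{kk} iteratively:
  phi_{11} = rho(1)
  phi_{kk} = [rho(k) - sum_{j=1..k-1} phi_{k-1,j} rho(k-j)]
            / [1 - sum_{j=1..k-1} phi_{k-1,j} rho(j)],
  phi_{k,j} = phi_{k-1,j} - phi_{kk} phi_{k-1,k-j},  j = 1..k-1.
Step k = 1:
  phi_11 = rho(1) = -0.1716.
Step k = 2:
  phi_22 = [rho(2) - phi_11 rho(1)] / [1 - phi_11 rho(1)] = [-0.5325 - (-0.1716)(-0.1716)] / [1 - (-0.1716)(-0.1716)]
         = -0.56194656 / 0.97055344 = -0.579.
Therefore phi_{22} = -0.5790.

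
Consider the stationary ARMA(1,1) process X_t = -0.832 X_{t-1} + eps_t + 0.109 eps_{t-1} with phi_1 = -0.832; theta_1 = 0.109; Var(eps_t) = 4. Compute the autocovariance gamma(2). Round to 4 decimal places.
\gamma(2) = 7.1089

Multiply the model equation by X_{t-k} and take expectations. With theta_0 = psi_0 = 1 and psi_j the MA(infinity) weights, this gives
  gamma(k) - sum_i phi_i gamma(k-i) = c_k,
  c_k = sigma^2 * sum_{j=k..q} theta_j psi_{j-k}   (c_k = 0 for k > q),
using gamma(-m) = gamma(m).
psi-weights needed (psi_j = theta_j + sum_i phi_i psi_{j-i}):
  psi_1 = theta_1 + phi_1 = 0.109 + (-0.832) = -0.723
Right-hand sides:
  c_0 = sigma^2 (1 + theta_1 psi_1) = 4 * (1 + (0.109)(-0.723)) = 4 * 0.921193 = 3.684772
  c_1 = sigma^2 theta_1 = 4 * (0.109) = 0.436
  c_2 = 0
Equations for k = 0 and k = 1 (AR order 1):
  gamma(0) = phi_1 gamma(1) + c_0
  gamma(1) = phi_1 gamma(0) + c_1
Substituting the second into the first: gamma(0) (1 - phi_1^2) = c_0 + phi_1 c_1, so
  gamma(0) = (c_0 + phi_1 c_1) / (1 - phi_1^2) = (3.684772 + (-0.832)(0.436)) / (1 - (-0.832)^2) = 3.32202 / 0.307776 = 10.793629.
  gamma(1) = phi_1 gamma(0) + c_1 = (-0.832)(10.793629) + (0.436) = -8.544299.
For k = 2 (> q): gamma(2) = phi_1 gamma(1) = (-0.832)(-8.544299) = 7.108857.
Therefore gamma(2) = 7.1089 (to 4 decimal places).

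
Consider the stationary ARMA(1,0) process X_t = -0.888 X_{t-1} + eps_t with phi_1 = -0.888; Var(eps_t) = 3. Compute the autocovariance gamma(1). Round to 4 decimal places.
\gamma(1) = -12.5984

Multiply the model equation by X_{t-k} and take expectations. With theta_0 = psi_0 = 1 and psi_j the MA(infinity) weights, this gives
  gamma(k) - sum_i phi_i gamma(k-i) = c_k,
  c_k = sigma^2 * sum_{j=k..q} theta_j psi_{j-k}   (c_k = 0 for k > q),
using gamma(-m) = gamma(m).
Pure AR (q = 0): c_0 = sigma^2 = 3, c_k = 0 for k >= 1.
Equations for k = 0 and k = 1 (AR order 1):
  gamma(0) = phi_1 gamma(1) + c_0
  gamma(1) = phi_1 gamma(0) + c_1
Substituting the second into the first: gamma(0) (1 - phi_1^2) = c_0 + phi_1 c_1, so
  gamma(0) = c_0 / (1 - phi_1^2) = 3 / (1 - (-0.888)^2) = 3 / 0.211456 = 14.187349.
  gamma(1) = phi_1 gamma(0) = (-0.888)(14.187349) = -12.598366.
Therefore gamma(1) = -12.5984 (to 4 decimal places).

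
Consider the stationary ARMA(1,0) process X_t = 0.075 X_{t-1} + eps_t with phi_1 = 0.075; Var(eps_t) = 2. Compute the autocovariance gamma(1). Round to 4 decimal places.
\gamma(1) = 0.1508

Multiply the model equation by X_{t-k} and take expectations. With theta_0 = psi_0 = 1 and psi_j the MA(infinity) weights, this gives
  gamma(k) - sum_i phi_i gamma(k-i) = c_k,
  c_k = sigma^2 * sum_{j=k..q} theta_j psi_{j-k}   (c_k = 0 for k > q),
using gamma(-m) = gamma(m).
Pure AR (q = 0): c_0 = sigma^2 = 2, c_k = 0 for k >= 1.
Equations for k = 0 and k = 1 (AR order 1):
  gamma(0) = phi_1 gamma(1) + c_0
  gamma(1) = phi_1 gamma(0) + c_1
Substituting the second into the first: gamma(0) (1 - phi_1^2) = c_0 + phi_1 c_1, so
  gamma(0) = c_0 / (1 - phi_1^2) = 2 / (1 - (0.075)^2) = 2 / 0.994375 = 2.011314.
  gamma(1) = phi_1 gamma(0) = (0.075)(2.011314) = 0.150849.
Therefore gamma(1) = 0.1508 (to 4 decimal places).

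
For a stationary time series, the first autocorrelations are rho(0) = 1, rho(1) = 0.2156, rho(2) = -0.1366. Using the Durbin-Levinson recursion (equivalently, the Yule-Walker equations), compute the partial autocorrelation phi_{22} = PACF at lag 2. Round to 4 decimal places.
\phi_{22} = -0.1920

The PACF at lag k is phi_{kk}, the last component of the solution
to the Yule-Walker system G_k phi = r_k where
  (G_k)_{ij} = rho(|i - j|), (r_k)_i = rho(i), i,j = 1..k.
Equivalently, Durbin-Levinson gives phi_{kk} iteratively:
  phi_{11} = rho(1)
  phi_{kk} = [rho(k) - sum_{j=1..k-1} phi_{k-1,j} rho(k-j)]
            / [1 - sum_{j=1..k-1} phi_{k-1,j} rho(j)],
  phi_{k,j} = phi_{k-1,j} - phi_{kk} phi_{k-1,k-j},  j = 1..k-1.
Step k = 1:
  phi_11 = rho(1) = 0.2156.
Step k = 2:
  phi_22 = [rho(2) - phi_11 rho(1)] / [1 - phi_11 rho(1)] = [-0.1366 - (0.2156)(0.2156)] / [1 - (0.2156)(0.2156)]
         = -0.18308336 / 0.95351664 = -0.192.
Therefore phi_{22} = -0.1920.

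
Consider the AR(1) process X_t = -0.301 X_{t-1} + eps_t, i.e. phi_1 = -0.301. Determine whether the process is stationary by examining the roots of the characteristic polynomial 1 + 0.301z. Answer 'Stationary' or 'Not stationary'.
\text{Stationary}

The AR(p) characteristic polynomial is P(z) = 1 + 0.301z.
Stationarity requires all roots to lie outside the unit circle, i.e. |z| > 1 for every root.
This is linear in z: 1 + (0.301) z = 0  =>  z = -1/(0.301) = -3.322259,  |z| = 3.322259.
Moduli of all roots: 3.3223.
All moduli strictly greater than 1? Yes.
Verdict: Stationary.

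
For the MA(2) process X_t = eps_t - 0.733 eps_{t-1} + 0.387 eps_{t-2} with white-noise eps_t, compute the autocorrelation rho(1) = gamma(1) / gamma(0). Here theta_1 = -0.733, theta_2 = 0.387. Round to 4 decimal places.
\rho(1) = -0.6026

For an MA(q) process with theta_0 = 1, the autocovariance is
  gamma(k) = sigma^2 * sum_{i=0..q-k} theta_i * theta_{i+k},
and rho(k) = gamma(k) / gamma(0). Sigma^2 cancels.
  numerator   = (1)*(-0.733) + (-0.733)*(0.387) = -1.016671.
  denominator = (1)^2 + (-0.733)^2 + (0.387)^2 = 1.687058.
  rho(1) = -1.016671 / 1.687058 = -0.6026.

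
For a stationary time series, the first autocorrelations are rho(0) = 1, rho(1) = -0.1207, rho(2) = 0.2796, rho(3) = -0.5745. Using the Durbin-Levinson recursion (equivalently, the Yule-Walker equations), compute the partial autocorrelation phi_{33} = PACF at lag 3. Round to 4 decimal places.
\phi_{33} = -0.5660

The PACF at lag k is phi_{kk}, the last component of the solution
to the Yule-Walker system G_k phi = r_k where
  (G_k)_{ij} = rho(|i - j|), (r_k)_i = rho(i), i,j = 1..k.
Equivalently, Durbin-Levinson gives phi_{kk} iteratively:
  phi_{11} = rho(1)
  phi_{kk} = [rho(k) - sum_{j=1..k-1} phi_{k-1,j} rho(k-j)]
            / [1 - sum_{j=1..k-1} phi_{k-1,j} rho(j)],
  phi_{k,j} = phi_{k-1,j} - phi_{kk} phi_{k-1,k-j},  j = 1..k-1.
Step k = 1:
  phi_11 = rho(1) = -0.1207.
Step k = 2:
  phi_22 = [rho(2) - phi_11 rho(1)] / [1 - phi_11 rho(1)] = [0.2796 - (-0.1207)(-0.1207)] / [1 - (-0.1207)(-0.1207)]
         = 0.26503151 / 0.98543151 = 0.26895.
  Update: phi_21 = phi_11 - phi_22 phi_11 = -0.1207 - (0.26895)(-0.1207) = -0.088238.
Step k = 3:
  phi_33 = [rho(3) - phi_21 rho(2) - phi_22 rho(1)] / [1 - phi_21 rho(1) - phi_22 rho(2)]
    numerator   = -0.5745 - (-0.088238)(0.2796) - (0.26895)(-0.1207) = -0.51736649
    denominator = 1 - (-0.088238)(-0.1207) - (0.26895)(0.2796) = 0.91415136
  phi_33 = -0.51736649 / 0.91415136 = -0.566.
Therefore phi_{33} = -0.5660.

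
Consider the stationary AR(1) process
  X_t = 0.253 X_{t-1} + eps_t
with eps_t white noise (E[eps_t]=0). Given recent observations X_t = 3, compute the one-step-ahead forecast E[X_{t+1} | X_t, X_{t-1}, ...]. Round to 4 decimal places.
E[X_{t+1} \mid \mathcal F_t] = 0.7590

For an AR(p) model X_t = c + sum_i phi_i X_{t-i} + eps_t, the
one-step-ahead conditional mean is
  E[X_{t+1} | X_t, ...] = c + sum_i phi_i X_{t+1-i}.
Substitute known values:
  E[X_{t+1} | ...] = (0.253) * (3)
                   = 0.7590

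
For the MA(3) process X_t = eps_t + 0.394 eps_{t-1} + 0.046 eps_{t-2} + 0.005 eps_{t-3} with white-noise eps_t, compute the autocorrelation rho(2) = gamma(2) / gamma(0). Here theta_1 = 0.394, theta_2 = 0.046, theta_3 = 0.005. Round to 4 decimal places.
\rho(2) = 0.0414

For an MA(q) process with theta_0 = 1, the autocovariance is
  gamma(k) = sigma^2 * sum_{i=0..q-k} theta_i * theta_{i+k},
and rho(k) = gamma(k) / gamma(0). Sigma^2 cancels.
  numerator   = (1)*(0.046) + (0.394)*(0.005) = 0.04797.
  denominator = (1)^2 + (0.394)^2 + (0.046)^2 + (0.005)^2 = 1.157377.
  rho(2) = 0.04797 / 1.157377 = 0.0414.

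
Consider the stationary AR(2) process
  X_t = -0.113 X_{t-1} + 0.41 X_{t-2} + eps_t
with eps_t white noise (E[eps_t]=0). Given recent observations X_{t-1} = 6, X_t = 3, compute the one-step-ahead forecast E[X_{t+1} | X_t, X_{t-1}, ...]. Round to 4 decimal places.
E[X_{t+1} \mid \mathcal F_t] = 2.1210

For an AR(p) model X_t = c + sum_i phi_i X_{t-i} + eps_t, the
one-step-ahead conditional mean is
  E[X_{t+1} | X_t, ...] = c + sum_i phi_i X_{t+1-i}.
Substitute known values:
  E[X_{t+1} | ...] = (-0.113) * (3) + (0.41) * (6)
                   = 2.1210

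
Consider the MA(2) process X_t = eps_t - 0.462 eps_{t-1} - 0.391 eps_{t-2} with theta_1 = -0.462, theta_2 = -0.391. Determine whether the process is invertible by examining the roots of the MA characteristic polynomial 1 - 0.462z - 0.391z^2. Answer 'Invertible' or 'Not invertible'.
\text{Invertible}

The MA(q) characteristic polynomial is P(z) = 1 - 0.462z - 0.391z^2.
Invertibility requires all roots to lie outside the unit circle, i.e. |z| > 1 for every root.
Set 1 + (-0.462) z + (-0.391) z^2 = 0, i.e. a z^2 + b z + c = 0 with a = -0.391, b = -0.462, c = 1.
Discriminant D = b^2 - 4ac = (-0.462)^2 - 4*(-0.391)*1 = 0.213444 - (-1.564) = 1.777444.
D >= 0, so the roots are real: z = (-b +/- sqrt(D)) / (2a) = (0.462 +/- 1.333208) / (-0.782).
  z_1 = (0.462 + 1.333208) / (-0.782) = -2.2957,   |z_1| = 2.2957.
  z_2 = (0.462 - 1.333208) / (-0.782) = 1.1141,   |z_2| = 1.1141.
Moduli of all roots: 2.2957, 1.1141.
All moduli strictly greater than 1? Yes.
Verdict: Invertible.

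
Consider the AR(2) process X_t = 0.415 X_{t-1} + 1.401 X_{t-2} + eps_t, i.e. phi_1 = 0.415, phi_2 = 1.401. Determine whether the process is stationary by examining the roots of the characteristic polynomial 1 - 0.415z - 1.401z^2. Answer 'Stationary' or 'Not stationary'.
\text{Not stationary}

The AR(p) characteristic polynomial is P(z) = 1 - 0.415z - 1.401z^2.
Stationarity requires all roots to lie outside the unit circle, i.e. |z| > 1 for every root.
Set 1 + (-0.415) z + (-1.401) z^2 = 0, i.e. a z^2 + b z + c = 0 with a = -1.401, b = -0.415, c = 1.
Discriminant D = b^2 - 4ac = (-0.415)^2 - 4*(-1.401)*1 = 0.172225 - (-5.604) = 5.776225.
D >= 0, so the roots are real: z = (-b +/- sqrt(D)) / (2a) = (0.415 +/- 2.403378) / (-2.802).
  z_1 = (0.415 + 2.403378) / (-2.802) = -1.0058,   |z_1| = 1.0058.
  z_2 = (0.415 - 2.403378) / (-2.802) = 0.7096,   |z_2| = 0.7096.
Moduli of all roots: 1.0058, 0.7096.
All moduli strictly greater than 1? No.
Verdict: Not stationary.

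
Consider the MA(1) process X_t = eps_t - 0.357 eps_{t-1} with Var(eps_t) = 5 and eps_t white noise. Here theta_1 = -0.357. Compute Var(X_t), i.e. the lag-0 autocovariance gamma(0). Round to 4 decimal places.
\gamma(0) = 5.6372

For an MA(q) process X_t = eps_t + sum_i theta_i eps_{t-i} with
Var(eps_t) = sigma^2, the variance is
  gamma(0) = sigma^2 * (1 + sum_i theta_i^2).
  sum_i theta_i^2 = (-0.357)^2 = 0.127449.
  gamma(0) = 5 * (1 + 0.127449) = 5 * 1.127449 = 5.637245, which rounds to 5.6372.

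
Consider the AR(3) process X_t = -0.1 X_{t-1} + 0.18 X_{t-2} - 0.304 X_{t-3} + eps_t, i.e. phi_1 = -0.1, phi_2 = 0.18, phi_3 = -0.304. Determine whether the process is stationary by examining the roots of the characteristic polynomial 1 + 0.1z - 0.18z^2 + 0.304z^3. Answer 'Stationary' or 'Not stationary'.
\text{Stationary}

The AR(p) characteristic polynomial is P(z) = 1 + 0.1z - 0.18z^2 + 0.304z^3.
Stationarity requires all roots to lie outside the unit circle, i.e. |z| > 1 for every root.
Degree 3: look for a simple real root z0 first, then factor out (1 - z/z0) and solve the remaining quadratic.
Testing z0 = -1.25: P(-1.25) = 1 + (0.1)(-1.25) + (-0.18)(-1.25)^2 + (0.304)(-1.25)^3
  = 1 + (-0.125) + (-0.28125) + (-0.59375) = 0.  So z_0 = -1.25 is a root, |z_0| = 1.25.
Divide out the factor (1 + 0.8 z) = (1 - z/z0) (since 1/z0 = -0.8):
  P(z) = (1 + 0.8 z)(1 + (-0.7) z + (0.38) z^2)
  [check: z-coef -0.7 - (-0.8) = 0.1; z^2-coef 0.38 - (-0.8)(-0.7) = -0.18; z^3-coef -(-0.8)(0.38) = 0.304.]
Remaining roots from the quadratic factor 1 + (-0.7) z + (0.38) z^2:
  Set 1 + (-0.7) z + (0.38) z^2 = 0, i.e. a z^2 + b z + c = 0 with a = 0.38, b = -0.7, c = 1.
  Discriminant D = b^2 - 4ac = (-0.7)^2 - 4*(0.38)*1 = 0.49 - (1.52) = -1.03.
  D < 0, so the roots are the complex-conjugate pair z = (-b +/- i sqrt(-D)) / (2a) = 0.9211 +/- 1.3354i.
  For a conjugate pair |z|^2 = z * conj(z) = (product of roots) = c/a = 1/(0.38) = 2.631579, so |z| = sqrt(2.631579) = 1.6222 for both roots.
Moduli of all roots: 1.2500, 1.6222, 1.6222.
All moduli strictly greater than 1? Yes.
Verdict: Stationary.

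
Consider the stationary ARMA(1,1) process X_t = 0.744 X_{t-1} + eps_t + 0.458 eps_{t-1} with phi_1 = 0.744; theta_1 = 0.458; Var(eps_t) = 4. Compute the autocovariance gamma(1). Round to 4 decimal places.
\gamma(1) = 14.4386

Multiply the model equation by X_{t-k} and take expectations. With theta_0 = psi_0 = 1 and psi_j the MA(infinity) weights, this gives
  gamma(k) - sum_i phi_i gamma(k-i) = c_k,
  c_k = sigma^2 * sum_{j=k..q} theta_j psi_{j-k}   (c_k = 0 for k > q),
using gamma(-m) = gamma(m).
psi-weights needed (psi_j = theta_j + sum_i phi_i psi_{j-i}):
  psi_1 = theta_1 + phi_1 = 0.458 + (0.744) = 1.202
Right-hand sides:
  c_0 = sigma^2 (1 + theta_1 psi_1) = 4 * (1 + (0.458)(1.202)) = 4 * 1.550516 = 6.202064
  c_1 = sigma^2 theta_1 = 4 * (0.458) = 1.832
  c_2 = 0
Equations for k = 0 and k = 1 (AR order 1):
  gamma(0) = phi_1 gamma(1) + c_0
  gamma(1) = phi_1 gamma(0) + c_1
Substituting the second into the first: gamma(0) (1 - phi_1^2) = c_0 + phi_1 c_1, so
  gamma(0) = (c_0 + phi_1 c_1) / (1 - phi_1^2) = (6.202064 + (0.744)(1.832)) / (1 - (0.744)^2) = 7.565072 / 0.446464 = 16.944417.
  gamma(1) = phi_1 gamma(0) + c_1 = (0.744)(16.944417) + (1.832) = 14.438646.
Therefore gamma(1) = 14.4386 (to 4 decimal places).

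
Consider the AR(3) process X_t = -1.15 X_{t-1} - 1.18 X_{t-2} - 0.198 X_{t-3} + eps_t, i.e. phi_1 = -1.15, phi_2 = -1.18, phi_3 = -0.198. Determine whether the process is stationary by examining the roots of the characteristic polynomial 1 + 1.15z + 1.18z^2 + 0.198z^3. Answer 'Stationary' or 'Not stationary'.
\text{Stationary}

The AR(p) characteristic polynomial is P(z) = 1 + 1.15z + 1.18z^2 + 0.198z^3.
Stationarity requires all roots to lie outside the unit circle, i.e. |z| > 1 for every root.
Degree 3: look for a simple real root z0 first, then factor out (1 - z/z0) and solve the remaining quadratic.
Testing z0 = -5: P(-5) = 1 + (1.15)(-5) + (1.18)(-5)^2 + (0.198)(-5)^3
  = 1 + (-5.75) + (29.5) + (-24.75) = 0.  So z_0 = -5 is a root, |z_0| = 5.
Divide out the factor (1 + 0.2 z) = (1 - z/z0) (since 1/z0 = -0.2):
  P(z) = (1 + 0.2 z)(1 + (0.95) z + (0.99) z^2)
  [check: z-coef 0.95 - (-0.2) = 1.15; z^2-coef 0.99 - (-0.2)(0.95) = 1.18; z^3-coef -(-0.2)(0.99) = 0.198.]
Remaining roots from the quadratic factor 1 + (0.95) z + (0.99) z^2:
  Set 1 + (0.95) z + (0.99) z^2 = 0, i.e. a z^2 + b z + c = 0 with a = 0.99, b = 0.95, c = 1.
  Discriminant D = b^2 - 4ac = (0.95)^2 - 4*(0.99)*1 = 0.9025 - (3.96) = -3.0575.
  D < 0, so the roots are the complex-conjugate pair z = (-b +/- i sqrt(-D)) / (2a) = -0.4798 +/- 0.8831i.
  For a conjugate pair |z|^2 = z * conj(z) = (product of roots) = c/a = 1/(0.99) = 1.010101, so |z| = sqrt(1.010101) = 1.005 for both roots.
Moduli of all roots: 5.0000, 1.0050, 1.0050.
All moduli strictly greater than 1? Yes.
Verdict: Stationary.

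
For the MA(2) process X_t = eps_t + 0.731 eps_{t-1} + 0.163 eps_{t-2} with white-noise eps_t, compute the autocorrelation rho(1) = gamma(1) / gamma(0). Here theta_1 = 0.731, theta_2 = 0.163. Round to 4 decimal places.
\rho(1) = 0.5446

For an MA(q) process with theta_0 = 1, the autocovariance is
  gamma(k) = sigma^2 * sum_{i=0..q-k} theta_i * theta_{i+k},
and rho(k) = gamma(k) / gamma(0). Sigma^2 cancels.
  numerator   = (1)*(0.731) + (0.731)*(0.163) = 0.850153.
  denominator = (1)^2 + (0.731)^2 + (0.163)^2 = 1.56093.
  rho(1) = 0.850153 / 1.56093 = 0.5446.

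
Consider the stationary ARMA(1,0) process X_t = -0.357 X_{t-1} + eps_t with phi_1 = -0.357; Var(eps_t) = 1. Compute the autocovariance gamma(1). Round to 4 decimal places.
\gamma(1) = -0.4091

Multiply the model equation by X_{t-k} and take expectations. With theta_0 = psi_0 = 1 and psi_j the MA(infinity) weights, this gives
  gamma(k) - sum_i phi_i gamma(k-i) = c_k,
  c_k = sigma^2 * sum_{j=k..q} theta_j psi_{j-k}   (c_k = 0 for k > q),
using gamma(-m) = gamma(m).
Pure AR (q = 0): c_0 = sigma^2 = 1, c_k = 0 for k >= 1.
Equations for k = 0 and k = 1 (AR order 1):
  gamma(0) = phi_1 gamma(1) + c_0
  gamma(1) = phi_1 gamma(0) + c_1
Substituting the second into the first: gamma(0) (1 - phi_1^2) = c_0 + phi_1 c_1, so
  gamma(0) = c_0 / (1 - phi_1^2) = 1 / (1 - (-0.357)^2) = 1 / 0.872551 = 1.146065.
  gamma(1) = phi_1 gamma(0) = (-0.357)(1.146065) = -0.409145.
Therefore gamma(1) = -0.4091 (to 4 decimal places).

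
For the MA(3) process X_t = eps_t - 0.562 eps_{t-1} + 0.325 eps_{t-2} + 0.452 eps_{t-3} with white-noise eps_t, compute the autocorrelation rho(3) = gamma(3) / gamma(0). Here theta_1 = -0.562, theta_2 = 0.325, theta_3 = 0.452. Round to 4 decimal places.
\rho(3) = 0.2780

For an MA(q) process with theta_0 = 1, the autocovariance is
  gamma(k) = sigma^2 * sum_{i=0..q-k} theta_i * theta_{i+k},
and rho(k) = gamma(k) / gamma(0). Sigma^2 cancels.
  numerator   = (1)*(0.452) = 0.452.
  denominator = (1)^2 + (-0.562)^2 + (0.325)^2 + (0.452)^2 = 1.625773.
  rho(3) = 0.452 / 1.625773 = 0.2780.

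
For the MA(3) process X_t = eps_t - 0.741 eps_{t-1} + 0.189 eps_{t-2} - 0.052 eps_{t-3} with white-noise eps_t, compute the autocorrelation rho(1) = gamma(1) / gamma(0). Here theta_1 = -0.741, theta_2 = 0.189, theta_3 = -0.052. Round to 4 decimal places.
\rho(1) = -0.5612

For an MA(q) process with theta_0 = 1, the autocovariance is
  gamma(k) = sigma^2 * sum_{i=0..q-k} theta_i * theta_{i+k},
and rho(k) = gamma(k) / gamma(0). Sigma^2 cancels.
  numerator   = (1)*(-0.741) + (-0.741)*(0.189) + (0.189)*(-0.052) = -0.890877.
  denominator = (1)^2 + (-0.741)^2 + (0.189)^2 + (-0.052)^2 = 1.587506.
  rho(1) = -0.890877 / 1.587506 = -0.5612.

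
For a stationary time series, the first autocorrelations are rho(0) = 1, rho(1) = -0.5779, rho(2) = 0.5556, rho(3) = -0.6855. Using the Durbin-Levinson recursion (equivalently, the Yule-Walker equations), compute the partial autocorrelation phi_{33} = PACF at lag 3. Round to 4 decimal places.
\phi_{33} = -0.4710

The PACF at lag k is phi_{kk}, the last component of the solution
to the Yule-Walker system G_k phi = r_k where
  (G_k)_{ij} = rho(|i - j|), (r_k)_i = rho(i), i,j = 1..k.
Equivalently, Durbin-Levinson gives phi_{kk} iteratively:
  phi_{11} = rho(1)
  phi_{kk} = [rho(k) - sum_{j=1..k-1} phi_{k-1,j} rho(k-j)]
            / [1 - sum_{j=1..k-1} phi_{k-1,j} rho(j)],
  phi_{k,j} = phi_{k-1,j} - phi_{kk} phi_{k-1,k-j},  j = 1..k-1.
Step k = 1:
  phi_11 = rho(1) = -0.5779.
Step k = 2:
  phi_22 = [rho(2) - phi_11 rho(1)] / [1 - phi_11 rho(1)] = [0.5556 - (-0.5779)(-0.5779)] / [1 - (-0.5779)(-0.5779)]
         = 0.22163159 / 0.66603159 = 0.332764.
  Update: phi_21 = phi_11 - phi_22 phi_11 = -0.5779 - (0.332764)(-0.5779) = -0.385595.
Step k = 3:
  phi_33 = [rho(3) - phi_21 rho(2) - phi_22 rho(1)] / [1 - phi_21 rho(1) - phi_22 rho(2)]
    numerator   = -0.6855 - (-0.385595)(0.5556) - (0.332764)(-0.5779) = -0.27895862
    denominator = 1 - (-0.385595)(-0.5779) - (0.332764)(0.5556) = 0.59228049
  phi_33 = -0.27895862 / 0.59228049 = -0.471.
Therefore phi_{33} = -0.4710.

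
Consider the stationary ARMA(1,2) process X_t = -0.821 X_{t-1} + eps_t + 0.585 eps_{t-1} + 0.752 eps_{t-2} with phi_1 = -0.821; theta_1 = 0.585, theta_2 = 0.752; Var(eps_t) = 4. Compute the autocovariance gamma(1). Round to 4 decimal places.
\gamma(1) = -10.8483

Multiply the model equation by X_{t-k} and take expectations. With theta_0 = psi_0 = 1 and psi_j the MA(infinity) weights, this gives
  gamma(k) - sum_i phi_i gamma(k-i) = c_k,
  c_k = sigma^2 * sum_{j=k..q} theta_j psi_{j-k}   (c_k = 0 for k > q),
using gamma(-m) = gamma(m).
psi-weights needed (psi_j = theta_j + sum_i phi_i psi_{j-i}):
  psi_1 = theta_1 + phi_1 = 0.585 + (-0.821) = -0.236
  psi_2 = theta_2 + phi_1 psi_1 = 0.752 + (-0.821)(-0.236) = 0.945756
Right-hand sides:
  c_0 = sigma^2 (1 + theta_1 psi_1 + theta_2 psi_2) = 4 * (1 + (0.585)(-0.236) + (0.752)(0.945756)) = 4 * 1.573149 = 6.292594
  c_1 = sigma^2 (theta_1 + theta_2 psi_1) = 4 * (0.585 + (0.752)(-0.236)) = 1.630112
  c_2 = sigma^2 theta_2 = 4 * (0.752) = 3.008
Equations for k = 0 and k = 1 (AR order 1):
  gamma(0) = phi_1 gamma(1) + c_0
  gamma(1) = phi_1 gamma(0) + c_1
Substituting the second into the first: gamma(0) (1 - phi_1^2) = c_0 + phi_1 c_1, so
  gamma(0) = (c_0 + phi_1 c_1) / (1 - phi_1^2) = (6.292594 + (-0.821)(1.630112)) / (1 - (-0.821)^2) = 4.954272 / 0.325959 = 15.199065.
  gamma(1) = phi_1 gamma(0) + c_1 = (-0.821)(15.199065) + (1.630112) = -10.848321.
Therefore gamma(1) = -10.8483 (to 4 decimal places).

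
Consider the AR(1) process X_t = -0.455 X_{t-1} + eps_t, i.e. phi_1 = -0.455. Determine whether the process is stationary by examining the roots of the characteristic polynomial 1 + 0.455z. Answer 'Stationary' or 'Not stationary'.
\text{Stationary}

The AR(p) characteristic polynomial is P(z) = 1 + 0.455z.
Stationarity requires all roots to lie outside the unit circle, i.e. |z| > 1 for every root.
This is linear in z: 1 + (0.455) z = 0  =>  z = -1/(0.455) = -2.197802,  |z| = 2.197802.
Moduli of all roots: 2.1978.
All moduli strictly greater than 1? Yes.
Verdict: Stationary.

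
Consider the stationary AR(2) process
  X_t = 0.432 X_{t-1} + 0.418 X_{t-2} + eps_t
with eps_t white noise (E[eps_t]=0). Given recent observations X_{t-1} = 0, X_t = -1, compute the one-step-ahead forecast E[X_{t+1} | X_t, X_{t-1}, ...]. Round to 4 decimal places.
E[X_{t+1} \mid \mathcal F_t] = -0.4320

For an AR(p) model X_t = c + sum_i phi_i X_{t-i} + eps_t, the
one-step-ahead conditional mean is
  E[X_{t+1} | X_t, ...] = c + sum_i phi_i X_{t+1-i}.
Substitute known values:
  E[X_{t+1} | ...] = (0.432) * (-1) + (0.418) * (0)
                   = -0.4320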